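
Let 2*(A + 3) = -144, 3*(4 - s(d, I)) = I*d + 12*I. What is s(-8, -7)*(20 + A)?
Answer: -2200/3 ≈ -733.33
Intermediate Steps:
s(d, I) = 4 - 4*I - I*d/3 (s(d, I) = 4 - (I*d + 12*I)/3 = 4 - (12*I + I*d)/3 = 4 + (-4*I - I*d/3) = 4 - 4*I - I*d/3)
A = -75 (A = -3 + (½)*(-144) = -3 - 72 = -75)
s(-8, -7)*(20 + A) = (4 - 4*(-7) - ⅓*(-7)*(-8))*(20 - 75) = (4 + 28 - 56/3)*(-55) = (40/3)*(-55) = -2200/3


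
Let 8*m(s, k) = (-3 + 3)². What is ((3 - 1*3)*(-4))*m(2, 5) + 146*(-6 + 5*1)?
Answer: -146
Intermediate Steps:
m(s, k) = 0 (m(s, k) = (-3 + 3)²/8 = (⅛)*0² = (⅛)*0 = 0)
((3 - 1*3)*(-4))*m(2, 5) + 146*(-6 + 5*1) = ((3 - 1*3)*(-4))*0 + 146*(-6 + 5*1) = ((3 - 3)*(-4))*0 + 146*(-6 + 5) = (0*(-4))*0 + 146*(-1) = 0*0 - 146 = 0 - 146 = -146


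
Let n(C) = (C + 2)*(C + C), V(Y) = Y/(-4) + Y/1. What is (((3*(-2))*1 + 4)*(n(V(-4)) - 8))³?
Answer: 64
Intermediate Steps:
V(Y) = 3*Y/4 (V(Y) = Y*(-¼) + Y*1 = -Y/4 + Y = 3*Y/4)
n(C) = 2*C*(2 + C) (n(C) = (2 + C)*(2*C) = 2*C*(2 + C))
(((3*(-2))*1 + 4)*(n(V(-4)) - 8))³ = (((3*(-2))*1 + 4)*(2*((¾)*(-4))*(2 + (¾)*(-4)) - 8))³ = ((-6*1 + 4)*(2*(-3)*(2 - 3) - 8))³ = ((-6 + 4)*(2*(-3)*(-1) - 8))³ = (-2*(6 - 8))³ = (-2*(-2))³ = 4³ = 64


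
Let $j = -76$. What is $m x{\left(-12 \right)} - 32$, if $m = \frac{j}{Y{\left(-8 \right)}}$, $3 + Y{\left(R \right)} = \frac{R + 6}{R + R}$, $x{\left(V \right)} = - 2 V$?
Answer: $\frac{13856}{23} \approx 602.43$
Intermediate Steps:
$Y{\left(R \right)} = -3 + \frac{6 + R}{2 R}$ ($Y{\left(R \right)} = -3 + \frac{R + 6}{R + R} = -3 + \frac{6 + R}{2 R}$)
$m = \frac{608}{23}$ ($m = - \frac{76}{- \frac{5}{2} + \frac{3}{-8}} = - \frac{76}{- \frac{5}{2} + 3 \left(- \frac{1}{8}\right)} = - \frac{76}{- \frac{5}{2} - \frac{3}{8}} = - \frac{76}{- \frac{23}{8}} = \left(-76\right) \left(- \frac{8}{23}\right) = \frac{608}{23} \approx 26.435$)
$m x{\left(-12 \right)} - 32 = \frac{608 \left(\left(-2\right) \left(-12\right)\right)}{23} - 32 = \frac{608}{23} \cdot 24 - 32 = \frac{14592}{23} - 32 = \frac{13856}{23}$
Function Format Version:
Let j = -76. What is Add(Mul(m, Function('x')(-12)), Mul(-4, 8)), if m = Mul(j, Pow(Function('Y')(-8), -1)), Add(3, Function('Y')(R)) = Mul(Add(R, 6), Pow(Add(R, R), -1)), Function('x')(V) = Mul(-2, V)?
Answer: Rational(13856, 23) ≈ 602.43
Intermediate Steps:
Function('Y')(R) = Add(-3, Mul(Rational(1, 2), Pow(R, -1), Add(6, R))) (Function('Y')(R) = Add(-3, Mul(Add(R, 6), Pow(Add(R, R), -1))) = Add(-3, Mul(Add(6, R), Pow(Mul(2, R), -1))) = Add(-3, Mul(Add(6, R), Mul(Rational(1, 2), Pow(R, -1)))) = Add(-3, Mul(Rational(1, 2), Pow(R, -1), Add(6, R))))
m = Rational(608, 23) (m = Mul(-76, Pow(Add(Rational(-5, 2), Mul(3, Pow(-8, -1))), -1)) = Mul(-76, Pow(Add(Rational(-5, 2), Mul(3, Rational(-1, 8))), -1)) = Mul(-76, Pow(Add(Rational(-5, 2), Rational(-3, 8)), -1)) = Mul(-76, Pow(Rational(-23, 8), -1)) = Mul(-76, Rational(-8, 23)) = Rational(608, 23) ≈ 26.435)
Add(Mul(m, Function('x')(-12)), Mul(-4, 8)) = Add(Mul(Rational(608, 23), Mul(-2, -12)), Mul(-4, 8)) = Add(Mul(Rational(608, 23), 24), -32) = Add(Rational(14592, 23), -32) = Rational(13856, 23)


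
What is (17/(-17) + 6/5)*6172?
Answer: 6172/5 ≈ 1234.4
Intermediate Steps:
(17/(-17) + 6/5)*6172 = (17*(-1/17) + 6*(⅕))*6172 = (-1 + 6/5)*6172 = (⅕)*6172 = 6172/5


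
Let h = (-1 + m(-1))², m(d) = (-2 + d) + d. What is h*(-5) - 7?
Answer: -132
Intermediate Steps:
m(d) = -2 + 2*d
h = 25 (h = (-1 + (-2 + 2*(-1)))² = (-1 + (-2 - 2))² = (-1 - 4)² = (-5)² = 25)
h*(-5) - 7 = 25*(-5) - 7 = -125 - 7 = -132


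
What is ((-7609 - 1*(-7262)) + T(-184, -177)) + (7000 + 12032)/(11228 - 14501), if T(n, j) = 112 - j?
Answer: -69622/1091 ≈ -63.815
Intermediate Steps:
((-7609 - 1*(-7262)) + T(-184, -177)) + (7000 + 12032)/(11228 - 14501) = ((-7609 - 1*(-7262)) + (112 - 1*(-177))) + (7000 + 12032)/(11228 - 14501) = ((-7609 + 7262) + (112 + 177)) + 19032/(-3273) = (-347 + 289) + 19032*(-1/3273) = -58 - 6344/1091 = -69622/1091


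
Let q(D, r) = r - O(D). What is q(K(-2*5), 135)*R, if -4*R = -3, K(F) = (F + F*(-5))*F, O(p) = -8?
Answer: 429/4 ≈ 107.25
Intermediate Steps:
K(F) = -4*F² (K(F) = (F - 5*F)*F = (-4*F)*F = -4*F²)
R = ¾ (R = -¼*(-3) = ¾ ≈ 0.75000)
q(D, r) = 8 + r (q(D, r) = r - 1*(-8) = r + 8 = 8 + r)
q(K(-2*5), 135)*R = (8 + 135)*(¾) = 143*(¾) = 429/4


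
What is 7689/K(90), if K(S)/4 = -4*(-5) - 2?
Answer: 2563/24 ≈ 106.79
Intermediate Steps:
K(S) = 72 (K(S) = 4*(-4*(-5) - 2) = 4*(20 - 2) = 4*18 = 72)
7689/K(90) = 7689/72 = 7689*(1/72) = 2563/24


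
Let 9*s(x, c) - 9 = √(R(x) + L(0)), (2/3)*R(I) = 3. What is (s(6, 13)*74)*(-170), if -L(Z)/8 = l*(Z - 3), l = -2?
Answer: -12580 - 6290*I*√174/9 ≈ -12580.0 - 9219.0*I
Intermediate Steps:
L(Z) = -48 + 16*Z (L(Z) = -(-16)*(Z - 3) = -(-16)*(-3 + Z) = -8*(6 - 2*Z) = -48 + 16*Z)
R(I) = 9/2 (R(I) = (3/2)*3 = 9/2)
s(x, c) = 1 + I*√174/18 (s(x, c) = 1 + √(9/2 + (-48 + 16*0))/9 = 1 + √(9/2 + (-48 + 0))/9 = 1 + √(9/2 - 48)/9 = 1 + √(-87/2)/9 = 1 + (I*√174/2)/9 = 1 + I*√174/18)
(s(6, 13)*74)*(-170) = ((1 + I*√174/18)*74)*(-170) = (74 + 37*I*√174/9)*(-170) = -12580 - 6290*I*√174/9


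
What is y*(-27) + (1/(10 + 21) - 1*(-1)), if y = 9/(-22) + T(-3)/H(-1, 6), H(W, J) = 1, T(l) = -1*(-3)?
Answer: -47005/682 ≈ -68.922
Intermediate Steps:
T(l) = 3
y = 57/22 (y = 9/(-22) + 3/1 = 9*(-1/22) + 3*1 = -9/22 + 3 = 57/22 ≈ 2.5909)
y*(-27) + (1/(10 + 21) - 1*(-1)) = (57/22)*(-27) + (1/(10 + 21) - 1*(-1)) = -1539/22 + (1/31 + 1) = -1539/22 + 32/31 = -47005/682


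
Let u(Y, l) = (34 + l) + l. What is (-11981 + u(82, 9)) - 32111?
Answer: -44040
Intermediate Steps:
u(Y, l) = 34 + 2*l
(-11981 + u(82, 9)) - 32111 = (-11981 + (34 + 2*9)) - 32111 = (-11981 + (34 + 18)) - 32111 = (-11981 + 52) - 32111 = -11929 - 32111 = -44040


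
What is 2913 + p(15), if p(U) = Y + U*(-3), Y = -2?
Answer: 2866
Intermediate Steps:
p(U) = -2 - 3*U (p(U) = -2 + U*(-3) = -2 - 3*U)
2913 + p(15) = 2913 + (-2 - 3*15) = 2913 + (-2 - 45) = 2913 - 47 = 2866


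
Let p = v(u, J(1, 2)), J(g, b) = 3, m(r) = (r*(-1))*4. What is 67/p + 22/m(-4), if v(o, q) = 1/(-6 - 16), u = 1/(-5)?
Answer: -11781/8 ≈ -1472.6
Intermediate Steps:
u = -1/5 ≈ -0.20000
m(r) = -4*r (m(r) = -r*4 = -4*r)
v(o, q) = -1/22 (v(o, q) = 1/(-22) = -1/22)
p = -1/22 ≈ -0.045455
67/p + 22/m(-4) = 67/(-1/22) + 22/((-4*(-4))) = 67*(-22) + 22/16 = -1474 + 22*(1/16) = -1474 + 11/8 = -11781/8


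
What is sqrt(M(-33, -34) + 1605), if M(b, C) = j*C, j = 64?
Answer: I*sqrt(571) ≈ 23.896*I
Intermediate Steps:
M(b, C) = 64*C
sqrt(M(-33, -34) + 1605) = sqrt(64*(-34) + 1605) = sqrt(-2176 + 1605) = sqrt(-571) = I*sqrt(571)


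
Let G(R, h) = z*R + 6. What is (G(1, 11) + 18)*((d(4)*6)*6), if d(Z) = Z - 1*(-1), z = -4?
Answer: 3600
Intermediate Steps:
d(Z) = 1 + Z (d(Z) = Z + 1 = 1 + Z)
G(R, h) = 6 - 4*R (G(R, h) = -4*R + 6 = 6 - 4*R)
(G(1, 11) + 18)*((d(4)*6)*6) = ((6 - 4*1) + 18)*(((1 + 4)*6)*6) = ((6 - 4) + 18)*((5*6)*6) = (2 + 18)*(30*6) = 20*180 = 3600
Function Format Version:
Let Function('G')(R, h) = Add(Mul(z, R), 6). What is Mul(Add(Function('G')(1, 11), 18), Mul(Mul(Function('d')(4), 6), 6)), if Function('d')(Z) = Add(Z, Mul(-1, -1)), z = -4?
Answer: 3600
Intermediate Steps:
Function('d')(Z) = Add(1, Z) (Function('d')(Z) = Add(Z, 1) = Add(1, Z))
Function('G')(R, h) = Add(6, Mul(-4, R)) (Function('G')(R, h) = Add(Mul(-4, R), 6) = Add(6, Mul(-4, R)))
Mul(Add(Function('G')(1, 11), 18), Mul(Mul(Function('d')(4), 6), 6)) = Mul(Add(Add(6, Mul(-4, 1)), 18), Mul(Mul(Add(1, 4), 6), 6)) = Mul(Add(Add(6, -4), 18), Mul(Mul(5, 6), 6)) = Mul(Add(2, 18), Mul(30, 6)) = Mul(20, 180) = 3600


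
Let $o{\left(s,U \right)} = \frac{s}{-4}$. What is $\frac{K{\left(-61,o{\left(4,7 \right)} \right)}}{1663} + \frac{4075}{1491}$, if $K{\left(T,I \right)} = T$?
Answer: $\frac{6685774}{2479533} \approx 2.6964$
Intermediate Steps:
$o{\left(s,U \right)} = - \frac{s}{4}$
$\frac{K{\left(-61,o{\left(4,7 \right)} \right)}}{1663} + \frac{4075}{1491} = - \frac{61}{1663} + \frac{4075}{1491} = \frac{6685774}{2479533}$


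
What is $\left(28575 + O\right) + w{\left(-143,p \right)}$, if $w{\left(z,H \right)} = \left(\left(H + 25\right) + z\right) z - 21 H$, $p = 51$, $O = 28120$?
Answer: $65205$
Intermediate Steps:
$w{\left(z,H \right)} = - 21 H + z \left(25 + H + z\right)$ ($w{\left(z,H \right)} = \left(\left(25 + H\right) + z\right) z - 21 H = \left(25 + H + z\right) z - 21 H = z \left(25 + H + z\right) - 21 H = - 21 H + z \left(25 + H + z\right)$)
$\left(28575 + O\right) + w{\left(-143,p \right)} = \left(28575 + 28120\right) + \left(\left(-143\right)^{2} - 1071 + 25 \left(-143\right) + 51 \left(-143\right)\right) = 56695 - -8510 = 56695 + 8510 = 65205$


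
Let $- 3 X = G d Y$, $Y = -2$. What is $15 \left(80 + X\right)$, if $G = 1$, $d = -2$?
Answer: $1180$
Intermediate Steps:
$X = - \frac{4}{3}$ ($X = - \frac{1 \left(-2\right) \left(-2\right)}{3} = - \frac{\left(-2\right) \left(-2\right)}{3} = \left(- \frac{1}{3}\right) 4 = - \frac{4}{3} \approx -1.3333$)
$15 \left(80 + X\right) = 15 \left(80 - \frac{4}{3}\right) = 15 \cdot \frac{236}{3} = 1180$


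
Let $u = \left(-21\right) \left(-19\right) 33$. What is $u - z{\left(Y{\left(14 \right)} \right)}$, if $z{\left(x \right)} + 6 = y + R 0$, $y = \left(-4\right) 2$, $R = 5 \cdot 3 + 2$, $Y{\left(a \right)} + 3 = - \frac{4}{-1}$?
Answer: $13181$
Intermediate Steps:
$Y{\left(a \right)} = 1$ ($Y{\left(a \right)} = -3 - \frac{4}{-1} = -3 - -4 = -3 + 4 = 1$)
$R = 17$ ($R = 15 + 2 = 17$)
$y = -8$
$z{\left(x \right)} = -14$ ($z{\left(x \right)} = -6 + \left(-8 + 17 \cdot 0\right) = -6 + \left(-8 + 0\right) = -6 - 8 = -14$)
$u = 13167$ ($u = 399 \cdot 33 = 13167$)
$u - z{\left(Y{\left(14 \right)} \right)} = 13167 - -14 = 13167 + 14 = 13181$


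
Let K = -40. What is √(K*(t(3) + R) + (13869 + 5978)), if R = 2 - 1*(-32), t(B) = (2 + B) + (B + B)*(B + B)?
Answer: √16847 ≈ 129.80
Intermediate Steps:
t(B) = 2 + B + 4*B² (t(B) = (2 + B) + (2*B)*(2*B) = (2 + B) + 4*B² = 2 + B + 4*B²)
R = 34 (R = 2 + 32 = 34)
√(K*(t(3) + R) + (13869 + 5978)) = √(-40*((2 + 3 + 4*3²) + 34) + (13869 + 5978)) = √(-40*((2 + 3 + 4*9) + 34) + 19847) = √(-40*((2 + 3 + 36) + 34) + 19847) = √(-40*(41 + 34) + 19847) = √(-40*75 + 19847) = √(-3000 + 19847) = √16847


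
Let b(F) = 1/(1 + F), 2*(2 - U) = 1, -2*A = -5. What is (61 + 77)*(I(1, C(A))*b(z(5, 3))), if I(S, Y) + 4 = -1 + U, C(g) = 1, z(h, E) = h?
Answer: -161/2 ≈ -80.500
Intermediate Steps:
A = 5/2 (A = -½*(-5) = 5/2 ≈ 2.5000)
U = 3/2 (U = 2 - ½*1 = 2 - ½ = 3/2 ≈ 1.5000)
I(S, Y) = -7/2 (I(S, Y) = -4 + (-1 + 3/2) = -4 + ½ = -7/2)
(61 + 77)*(I(1, C(A))*b(z(5, 3))) = (61 + 77)*(-7/(2*(1 + 5))) = 138*(-7/2/6) = 138*(-7/2*⅙) = 138*(-7/12) = -161/2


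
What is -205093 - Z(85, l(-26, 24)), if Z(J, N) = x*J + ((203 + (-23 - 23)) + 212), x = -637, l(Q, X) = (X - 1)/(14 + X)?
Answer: -151317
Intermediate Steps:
l(Q, X) = (-1 + X)/(14 + X)
Z(J, N) = 369 - 637*J (Z(J, N) = -637*J + ((203 + (-23 - 23)) + 212) = -637*J + ((203 - 46) + 212) = -637*J + (157 + 212) = -637*J + 369 = 369 - 637*J)
-205093 - Z(85, l(-26, 24)) = -205093 - (369 - 637*85) = -205093 - (369 - 54145) = -205093 - 1*(-53776) = -205093 + 53776 = -151317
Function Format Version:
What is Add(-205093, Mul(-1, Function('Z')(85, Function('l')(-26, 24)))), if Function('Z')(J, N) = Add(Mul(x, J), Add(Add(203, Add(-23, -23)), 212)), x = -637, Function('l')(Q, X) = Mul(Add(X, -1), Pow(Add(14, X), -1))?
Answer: -151317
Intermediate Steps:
Function('l')(Q, X) = Mul(Pow(Add(14, X), -1), Add(-1, X)) (Function('l')(Q, X) = Mul(Add(-1, X), Pow(Add(14, X), -1)) = Mul(Pow(Add(14, X), -1), Add(-1, X)))
Function('Z')(J, N) = Add(369, Mul(-637, J)) (Function('Z')(J, N) = Add(Mul(-637, J), Add(Add(203, Add(-23, -23)), 212)) = Add(Mul(-637, J), Add(Add(203, -46), 212)) = Add(Mul(-637, J), Add(157, 212)) = Add(Mul(-637, J), 369) = Add(369, Mul(-637, J)))
Add(-205093, Mul(-1, Function('Z')(85, Function('l')(-26, 24)))) = Add(-205093, Mul(-1, Add(369, Mul(-637, 85)))) = Add(-205093, Mul(-1, Add(369, -54145))) = Add(-205093, Mul(-1, -53776)) = Add(-205093, 53776) = -151317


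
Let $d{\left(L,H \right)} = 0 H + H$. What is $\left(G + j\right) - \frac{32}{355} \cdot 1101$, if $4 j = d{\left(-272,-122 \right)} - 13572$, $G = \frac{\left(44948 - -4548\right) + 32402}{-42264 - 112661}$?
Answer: $- \frac{77509731281}{21999350} \approx -3523.3$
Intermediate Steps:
$d{\left(L,H \right)} = H$ ($d{\left(L,H \right)} = 0 + H = H$)
$G = - \frac{81898}{154925}$ ($G = \frac{\left(44948 + 4548\right) + 32402}{-154925} = \left(49496 + 32402\right) \left(- \frac{1}{154925}\right) = 81898 \left(- \frac{1}{154925}\right) = - \frac{81898}{154925} \approx -0.52863$)
$j = - \frac{6847}{2}$ ($j = \frac{-122 - 13572}{4} = \frac{1}{4} \left(-13694\right) = - \frac{6847}{2} \approx -3423.5$)
$\left(G + j\right) - \frac{32}{355} \cdot 1101 = \left(- \frac{81898}{154925} - \frac{6847}{2}\right) - \frac{32}{355} \cdot 1101 = - \frac{1060935271}{309850} - 32 \cdot \frac{1}{355} \cdot 1101 = - \frac{1060935271}{309850} - \frac{32}{355} \cdot 1101 = - \frac{1060935271}{309850} - \frac{35232}{355} = - \frac{77509731281}{21999350}$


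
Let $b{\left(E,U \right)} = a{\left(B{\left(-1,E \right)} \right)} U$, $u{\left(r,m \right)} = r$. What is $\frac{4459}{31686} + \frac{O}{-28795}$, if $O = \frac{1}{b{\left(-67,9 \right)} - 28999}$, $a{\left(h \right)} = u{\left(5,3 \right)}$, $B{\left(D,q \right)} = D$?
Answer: $\frac{929401004764}{6604395601245} \approx 0.14072$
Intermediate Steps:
$a{\left(h \right)} = 5$
$b{\left(E,U \right)} = 5 U$
$O = - \frac{1}{28954}$ ($O = \frac{1}{5 \cdot 9 - 28999} = \frac{1}{45 - 28999} = \frac{1}{-28954} = - \frac{1}{28954} \approx -3.4538 \cdot 10^{-5}$)
$\frac{4459}{31686} + \frac{O}{-28795} = \frac{4459}{31686} - \frac{1}{28954 \left(-28795\right)} = 4459 \cdot \frac{1}{31686} - - \frac{1}{833730430} = \frac{4459}{31686} + \frac{1}{833730430} = \frac{929401004764}{6604395601245}$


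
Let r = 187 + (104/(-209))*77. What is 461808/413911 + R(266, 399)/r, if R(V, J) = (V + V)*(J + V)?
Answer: 556707969124/233859715 ≈ 2380.5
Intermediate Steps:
r = 2825/19 (r = 187 + (104*(-1/209))*77 = 187 - 104/209*77 = 187 - 728/19 = 2825/19 ≈ 148.68)
R(V, J) = 2*V*(J + V) (R(V, J) = (2*V)*(J + V) = 2*V*(J + V))
461808/413911 + R(266, 399)/r = 461808/413911 + (2*266*(399 + 266))/(2825/19) = 461808*(1/413911) + (2*266*665)*(19/2825) = 461808/413911 + 353780*(19/2825) = 461808/413911 + 1344364/565 = 556707969124/233859715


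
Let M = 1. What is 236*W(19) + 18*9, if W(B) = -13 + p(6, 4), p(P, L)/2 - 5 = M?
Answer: -74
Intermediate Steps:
p(P, L) = 12 (p(P, L) = 10 + 2*1 = 10 + 2 = 12)
W(B) = -1 (W(B) = -13 + 12 = -1)
236*W(19) + 18*9 = 236*(-1) + 18*9 = -236 + 162 = -74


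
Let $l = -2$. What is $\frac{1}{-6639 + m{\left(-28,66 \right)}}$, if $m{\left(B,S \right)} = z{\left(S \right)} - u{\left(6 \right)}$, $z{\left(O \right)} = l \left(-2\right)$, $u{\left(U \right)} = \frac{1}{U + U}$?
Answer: $- \frac{12}{79621} \approx -0.00015071$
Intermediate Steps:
$u{\left(U \right)} = \frac{1}{2 U}$
$z{\left(O \right)} = 4$ ($z{\left(O \right)} = \left(-2\right) \left(-2\right) = 4$)
$m{\left(B,S \right)} = \frac{47}{12}$ ($m{\left(B,S \right)} = 4 - \frac{1}{2 \cdot 6} = 4 - \frac{1}{2} \cdot \frac{1}{6} = 4 - \frac{1}{12} = \frac{47}{12}$)
$\frac{1}{-6639 + m{\left(-28,66 \right)}} = \frac{1}{-6639 + \frac{47}{12}} = \frac{1}{- \frac{79621}{12}} = - \frac{12}{79621}$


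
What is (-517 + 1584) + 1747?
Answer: 2814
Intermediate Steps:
(-517 + 1584) + 1747 = 1067 + 1747 = 2814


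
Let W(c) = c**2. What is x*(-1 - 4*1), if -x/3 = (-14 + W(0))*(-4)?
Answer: 840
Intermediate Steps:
x = -168 (x = -3*(-14 + 0**2)*(-4) = -3*(-14 + 0)*(-4) = -(-42)*(-4) = -3*56 = -168)
x*(-1 - 4*1) = -168*(-1 - 4*1) = -168*(-1 - 4) = -168*(-5) = 840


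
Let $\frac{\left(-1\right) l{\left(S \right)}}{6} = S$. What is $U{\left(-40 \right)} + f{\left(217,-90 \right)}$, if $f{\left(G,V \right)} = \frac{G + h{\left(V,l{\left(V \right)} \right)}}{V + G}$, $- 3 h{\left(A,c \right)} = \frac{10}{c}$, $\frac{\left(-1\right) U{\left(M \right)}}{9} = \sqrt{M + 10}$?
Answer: $\frac{35153}{20574} - 9 i \sqrt{30} \approx 1.7086 - 49.295 i$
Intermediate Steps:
$l{\left(S \right)} = - 6 S$
$U{\left(M \right)} = - 9 \sqrt{10 + M}$ ($U{\left(M \right)} = - 9 \sqrt{M + 10} = - 9 \sqrt{10 + M}$)
$h{\left(A,c \right)} = - \frac{10}{3 c}$ ($h{\left(A,c \right)} = - \frac{10 \frac{1}{c}}{3} = - \frac{10}{3 c}$)
$f{\left(G,V \right)} = \frac{G + \frac{5}{9 V}}{G + V}$ ($f{\left(G,V \right)} = \frac{G - \frac{10}{3 \left(- 6 V\right)}}{V + G} = \frac{G - \frac{10 \left(- \frac{1}{6 V}\right)}{3}}{G + V} = \frac{G + \frac{5}{9 V}}{G + V}$)
$U{\left(-40 \right)} + f{\left(217,-90 \right)} = - 9 \sqrt{10 - 40} + \frac{\frac{5}{9} + 217 \left(-90\right)}{\left(-90\right) \left(217 - 90\right)} = - 9 \sqrt{-30} - \frac{\frac{5}{9} - 19530}{90 \cdot 127} = - 9 i \sqrt{30} - \frac{1}{11430} \left(- \frac{175765}{9}\right) = - 9 i \sqrt{30} + \frac{35153}{20574} = \frac{35153}{20574} - 9 i \sqrt{30}$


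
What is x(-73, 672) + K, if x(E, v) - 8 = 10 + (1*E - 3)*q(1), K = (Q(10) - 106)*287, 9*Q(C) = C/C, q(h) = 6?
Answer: -277453/9 ≈ -30828.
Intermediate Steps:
Q(C) = ⅑ (Q(C) = (C/C)/9 = (⅑)*1 = ⅑)
K = -273511/9 (K = (⅑ - 106)*287 = -953/9*287 = -273511/9 ≈ -30390.)
x(E, v) = 6*E (x(E, v) = 8 + (10 + (1*E - 3)*6) = 8 + (10 + (E - 3)*6) = 8 + (10 + (-3 + E)*6) = 8 + (10 + (-18 + 6*E)) = 8 + (-8 + 6*E) = 6*E)
x(-73, 672) + K = 6*(-73) - 273511/9 = -438 - 273511/9 = -277453/9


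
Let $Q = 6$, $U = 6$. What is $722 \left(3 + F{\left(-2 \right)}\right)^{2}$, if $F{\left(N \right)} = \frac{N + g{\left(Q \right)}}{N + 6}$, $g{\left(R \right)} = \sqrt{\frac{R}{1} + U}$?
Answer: $5054 + 1805 \sqrt{3} \approx 8180.4$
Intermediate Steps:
$g{\left(R \right)} = \sqrt{6 + R}$ ($g{\left(R \right)} = \sqrt{\frac{R}{1} + 6} = \sqrt{R 1 + 6} = \sqrt{R + 6} = \sqrt{6 + R}$)
$F{\left(N \right)} = \frac{N + 2 \sqrt{3}}{6 + N}$ ($F{\left(N \right)} = \frac{N + \sqrt{6 + 6}}{N + 6} = \frac{N + \sqrt{12}}{6 + N} = \frac{N + 2 \sqrt{3}}{6 + N}$)
$722 \left(3 + F{\left(-2 \right)}\right)^{2} = 722 \left(3 + \frac{-2 + 2 \sqrt{3}}{6 - 2}\right)^{2} = 722 \left(3 + \frac{-2 + 2 \sqrt{3}}{4}\right)^{2} = 722 \left(3 - \left(\frac{1}{2} - \frac{\sqrt{3}}{2}\right)\right)^{2} = 722 \left(\frac{5}{2} + \frac{\sqrt{3}}{2}\right)^{2}$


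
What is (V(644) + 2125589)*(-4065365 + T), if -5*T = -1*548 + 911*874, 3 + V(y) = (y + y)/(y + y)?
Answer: -44897692277217/5 ≈ -8.9795e+12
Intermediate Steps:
V(y) = -2 (V(y) = -3 + (y + y)/(y + y) = -3 + (2*y)/((2*y)) = -3 + (2*y)*(1/(2*y)) = -3 + 1 = -2)
T = -795666/5 (T = -(-1*548 + 911*874)/5 = -(-548 + 796214)/5 = -⅕*795666 = -795666/5 ≈ -1.5913e+5)
(V(644) + 2125589)*(-4065365 + T) = (-2 + 2125589)*(-4065365 - 795666/5) = 2125587*(-21122491/5) = -44897692277217/5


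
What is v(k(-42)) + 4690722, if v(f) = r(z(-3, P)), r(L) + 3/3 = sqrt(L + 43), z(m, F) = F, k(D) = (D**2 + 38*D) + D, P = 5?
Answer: 4690721 + 4*sqrt(3) ≈ 4.6907e+6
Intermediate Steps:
k(D) = D**2 + 39*D
r(L) = -1 + sqrt(43 + L) (r(L) = -1 + sqrt(L + 43) = -1 + sqrt(43 + L))
v(f) = -1 + 4*sqrt(3) (v(f) = -1 + sqrt(43 + 5) = -1 + sqrt(48) = -1 + 4*sqrt(3))
v(k(-42)) + 4690722 = (-1 + 4*sqrt(3)) + 4690722 = 4690721 + 4*sqrt(3)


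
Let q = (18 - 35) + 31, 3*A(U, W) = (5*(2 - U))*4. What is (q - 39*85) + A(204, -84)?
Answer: -13943/3 ≈ -4647.7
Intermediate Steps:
A(U, W) = 40/3 - 20*U/3 (A(U, W) = ((5*(2 - U))*4)/3 = ((10 - 5*U)*4)/3 = (40 - 20*U)/3 = 40/3 - 20*U/3)
q = 14 (q = -17 + 31 = 14)
(q - 39*85) + A(204, -84) = (14 - 39*85) + (40/3 - 20/3*204) = (14 - 3315) + (40/3 - 1360) = -3301 - 4040/3 = -13943/3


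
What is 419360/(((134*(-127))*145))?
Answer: -41936/246761 ≈ -0.16995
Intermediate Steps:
419360/(((134*(-127))*145)) = 419360/((-17018*145)) = 419360/(-2467610) = 419360*(-1/2467610) = -41936/246761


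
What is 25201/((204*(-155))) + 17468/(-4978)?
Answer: -338894369/78702180 ≈ -4.3060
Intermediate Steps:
25201/((204*(-155))) + 17468/(-4978) = 25201/(-31620) + 17468*(-1/4978) = 25201*(-1/31620) - 8734/2489 = -25201/31620 - 8734/2489 = -338894369/78702180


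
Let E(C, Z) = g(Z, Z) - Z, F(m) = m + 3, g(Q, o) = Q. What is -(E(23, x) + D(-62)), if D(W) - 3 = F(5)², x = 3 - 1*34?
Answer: -67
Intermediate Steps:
F(m) = 3 + m
x = -31 (x = 3 - 34 = -31)
E(C, Z) = 0 (E(C, Z) = Z - Z = 0)
D(W) = 67 (D(W) = 3 + (3 + 5)² = 3 + 8² = 3 + 64 = 67)
-(E(23, x) + D(-62)) = -(0 + 67) = -1*67 = -67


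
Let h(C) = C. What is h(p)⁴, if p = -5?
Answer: 625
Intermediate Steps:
h(p)⁴ = (-5)⁴ = 625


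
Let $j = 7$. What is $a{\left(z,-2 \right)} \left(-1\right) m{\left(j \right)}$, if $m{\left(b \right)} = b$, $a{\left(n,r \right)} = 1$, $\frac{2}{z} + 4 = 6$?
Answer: $-7$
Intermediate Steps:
$z = 1$ ($z = \frac{2}{-4 + 6} = \frac{2}{2} = 2 \cdot \frac{1}{2} = 1$)
$a{\left(z,-2 \right)} \left(-1\right) m{\left(j \right)} = 1 \left(-1\right) 7 = \left(-1\right) 7 = -7$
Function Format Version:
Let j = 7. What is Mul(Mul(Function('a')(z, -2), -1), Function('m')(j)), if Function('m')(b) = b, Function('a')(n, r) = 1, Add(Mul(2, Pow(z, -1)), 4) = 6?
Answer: -7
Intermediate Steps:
z = 1 (z = Mul(2, Pow(Add(-4, 6), -1)) = Mul(2, Pow(2, -1)) = Mul(2, Rational(1, 2)) = 1)
Mul(Mul(Function('a')(z, -2), -1), Function('m')(j)) = Mul(Mul(1, -1), 7) = Mul(-1, 7) = -7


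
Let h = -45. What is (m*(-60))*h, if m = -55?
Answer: -148500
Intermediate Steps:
(m*(-60))*h = -55*(-60)*(-45) = 3300*(-45) = -148500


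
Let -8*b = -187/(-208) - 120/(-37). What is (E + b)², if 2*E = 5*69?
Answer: 112118471137201/3790618624 ≈ 29578.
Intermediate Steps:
E = 345/2 (E = (5*69)/2 = (½)*345 = 345/2 ≈ 172.50)
b = -31879/61568 (b = -(-187/(-208) - 120/(-37))/8 = -(-187*(-1/208) - 120*(-1/37))/8 = -(187/208 + 120/37)/8 = -⅛*31879/7696 = -31879/61568 ≈ -0.51779)
(E + b)² = (345/2 - 31879/61568)² = (10588601/61568)² = 112118471137201/3790618624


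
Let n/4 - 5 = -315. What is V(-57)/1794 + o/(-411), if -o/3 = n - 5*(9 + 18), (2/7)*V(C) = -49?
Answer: -4980491/491556 ≈ -10.132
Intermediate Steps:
n = -1240 (n = 20 + 4*(-315) = 20 - 1260 = -1240)
V(C) = -343/2 (V(C) = (7/2)*(-49) = -343/2)
o = 4125 (o = -3*(-1240 - 5*(9 + 18)) = -3*(-1240 - 5*27) = -3*(-1240 - 135) = -3*(-1375) = 4125)
V(-57)/1794 + o/(-411) = -343/2/1794 + 4125/(-411) = -343/2*1/1794 + 4125*(-1/411) = -343/3588 - 1375/137 = -4980491/491556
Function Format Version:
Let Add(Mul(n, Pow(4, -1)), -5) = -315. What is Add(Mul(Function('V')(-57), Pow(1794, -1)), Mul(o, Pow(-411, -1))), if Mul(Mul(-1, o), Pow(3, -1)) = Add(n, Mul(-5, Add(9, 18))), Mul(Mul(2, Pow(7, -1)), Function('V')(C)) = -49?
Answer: Rational(-4980491, 491556) ≈ -10.132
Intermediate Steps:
n = -1240 (n = Add(20, Mul(4, -315)) = Add(20, -1260) = -1240)
Function('V')(C) = Rational(-343, 2) (Function('V')(C) = Mul(Rational(7, 2), -49) = Rational(-343, 2))
o = 4125 (o = Mul(-3, Add(-1240, Mul(-5, Add(9, 18)))) = Mul(-3, Add(-1240, Mul(-5, 27))) = Mul(-3, Add(-1240, -135)) = Mul(-3, -1375) = 4125)
Add(Mul(Function('V')(-57), Pow(1794, -1)), Mul(o, Pow(-411, -1))) = Add(Mul(Rational(-343, 2), Pow(1794, -1)), Mul(4125, Pow(-411, -1))) = Add(Mul(Rational(-343, 2), Rational(1, 1794)), Mul(4125, Rational(-1, 411))) = Add(Rational(-343, 3588), Rational(-1375, 137)) = Rational(-4980491, 491556)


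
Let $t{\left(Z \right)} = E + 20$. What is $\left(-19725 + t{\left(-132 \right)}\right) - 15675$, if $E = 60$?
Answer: $-35320$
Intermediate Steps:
$t{\left(Z \right)} = 80$ ($t{\left(Z \right)} = 60 + 20 = 80$)
$\left(-19725 + t{\left(-132 \right)}\right) - 15675 = \left(-19725 + 80\right) - 15675 = -19645 - 15675 = -35320$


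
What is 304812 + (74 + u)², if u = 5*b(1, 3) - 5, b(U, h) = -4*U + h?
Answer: 308908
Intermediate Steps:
b(U, h) = h - 4*U
u = -10 (u = 5*(3 - 4*1) - 5 = 5*(3 - 4) - 5 = 5*(-1) - 5 = -5 - 5 = -10)
304812 + (74 + u)² = 304812 + (74 - 10)² = 304812 + 64² = 304812 + 4096 = 308908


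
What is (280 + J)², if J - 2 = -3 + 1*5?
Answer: 80656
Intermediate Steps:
J = 4 (J = 2 + (-3 + 1*5) = 2 + (-3 + 5) = 2 + 2 = 4)
(280 + J)² = (280 + 4)² = 284² = 80656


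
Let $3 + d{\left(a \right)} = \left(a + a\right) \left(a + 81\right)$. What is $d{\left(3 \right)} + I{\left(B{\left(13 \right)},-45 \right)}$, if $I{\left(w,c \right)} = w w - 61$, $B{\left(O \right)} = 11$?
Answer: $561$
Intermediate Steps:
$d{\left(a \right)} = -3 + 2 a \left(81 + a\right)$ ($d{\left(a \right)} = -3 + \left(a + a\right) \left(a + 81\right) = -3 + 2 a \left(81 + a\right)$)
$I{\left(w,c \right)} = -61 + w^{2}$ ($I{\left(w,c \right)} = w^{2} - 61 = -61 + w^{2}$)
$d{\left(3 \right)} + I{\left(B{\left(13 \right)},-45 \right)} = \left(-3 + 2 \cdot 3^{2} + 162 \cdot 3\right) - \left(61 - 11^{2}\right) = \left(-3 + 2 \cdot 9 + 486\right) + \left(-61 + 121\right) = \left(-3 + 18 + 486\right) + 60 = 501 + 60 = 561$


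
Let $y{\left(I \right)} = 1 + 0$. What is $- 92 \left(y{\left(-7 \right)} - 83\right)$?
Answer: $7544$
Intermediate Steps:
$y{\left(I \right)} = 1$
$- 92 \left(y{\left(-7 \right)} - 83\right) = - 92 \left(1 - 83\right) = \left(-92\right) \left(-82\right) = 7544$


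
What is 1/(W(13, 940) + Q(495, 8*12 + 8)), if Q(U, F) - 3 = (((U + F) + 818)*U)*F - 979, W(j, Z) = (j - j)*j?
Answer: 1/72946184 ≈ 1.3709e-8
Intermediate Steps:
W(j, Z) = 0 (W(j, Z) = 0*j = 0)
Q(U, F) = -976 + F*U*(818 + F + U) (Q(U, F) = 3 + ((((U + F) + 818)*U)*F - 979) = 3 + ((((F + U) + 818)*U)*F - 979) = 3 + (((818 + F + U)*U)*F - 979) = 3 + ((U*(818 + F + U))*F - 979) = 3 + (F*U*(818 + F + U) - 979) = 3 + (-979 + F*U*(818 + F + U)) = -976 + F*U*(818 + F + U))
1/(W(13, 940) + Q(495, 8*12 + 8)) = 1/(0 + (-976 + (8*12 + 8)*495**2 + 495*(8*12 + 8)**2 + 818*(8*12 + 8)*495)) = 1/(0 + (-976 + (96 + 8)*245025 + 495*(96 + 8)**2 + 818*(96 + 8)*495)) = 1/(0 + (-976 + 104*245025 + 495*104**2 + 818*104*495)) = 1/(0 + (-976 + 25482600 + 495*10816 + 42110640)) = 1/(0 + (-976 + 25482600 + 5353920 + 42110640)) = 1/(0 + 72946184) = 1/72946184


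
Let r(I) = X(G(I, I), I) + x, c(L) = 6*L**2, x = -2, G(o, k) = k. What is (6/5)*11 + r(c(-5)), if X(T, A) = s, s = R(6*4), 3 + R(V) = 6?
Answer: 71/5 ≈ 14.200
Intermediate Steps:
R(V) = 3 (R(V) = -3 + 6 = 3)
s = 3
X(T, A) = 3
r(I) = 1 (r(I) = 3 - 2 = 1)
(6/5)*11 + r(c(-5)) = (6/5)*11 + 1 = 66/5 + 1 = 71/5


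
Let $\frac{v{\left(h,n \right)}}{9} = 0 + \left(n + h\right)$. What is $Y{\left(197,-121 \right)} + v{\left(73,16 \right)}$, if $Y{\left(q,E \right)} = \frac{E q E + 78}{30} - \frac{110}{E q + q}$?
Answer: $\frac{76393583}{788} \approx 96946.0$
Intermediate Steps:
$Y{\left(q,E \right)} = \frac{13}{5} - \frac{110}{q + E q} + \frac{q E^{2}}{30}$ ($Y{\left(q,E \right)} = \left(q E^{2} + 78\right) \frac{1}{30} - \frac{110}{q + E q} = \left(78 + q E^{2}\right) \frac{1}{30} - \frac{110}{q + E q} = \left(\frac{13}{5} + \frac{q E^{2}}{30}\right) - \frac{110}{q + E q} = \frac{13}{5} - \frac{110}{q + E q} + \frac{q E^{2}}{30}$)
$v{\left(h,n \right)} = 9 h + 9 n$ ($v{\left(h,n \right)} = 9 \left(0 + \left(n + h\right)\right) = 9 \left(0 + \left(h + n\right)\right) = 9 \left(h + n\right) = 9 h + 9 n$)
$Y{\left(197,-121 \right)} + v{\left(73,16 \right)} = \frac{-3300 + 78 \cdot 197 + \left(-121\right)^{2} \cdot 197^{2} + \left(-121\right)^{3} \cdot 197^{2} + 78 \left(-121\right) 197}{30 \cdot 197 \left(1 - 121\right)} + \left(9 \cdot 73 + 9 \cdot 16\right) = \frac{1}{30} \cdot \frac{1}{197} \frac{1}{-120} \left(-3300 + 15366 + 14641 \cdot 38809 - 68752510849 - 1859286\right) + \left(657 + 144\right) = \frac{1}{30} \cdot \frac{1}{197} \left(- \frac{1}{120}\right) \left(-3300 + 15366 + 568202569 - 68752510849 - 1859286\right) + 801 = \frac{1}{30} \cdot \frac{1}{197} \left(- \frac{1}{120}\right) \left(-68186155500\right) + 801 = \frac{75762395}{788} + 801 = \frac{76393583}{788}$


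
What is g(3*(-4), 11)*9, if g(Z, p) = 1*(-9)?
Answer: -81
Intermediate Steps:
g(Z, p) = -9
g(3*(-4), 11)*9 = -9*9 = -81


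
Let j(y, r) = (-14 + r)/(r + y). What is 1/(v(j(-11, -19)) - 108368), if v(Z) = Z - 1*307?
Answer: -10/1086739 ≈ -9.2018e-6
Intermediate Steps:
j(y, r) = (-14 + r)/(r + y)
v(Z) = -307 + Z (v(Z) = Z - 307 = -307 + Z)
1/(v(j(-11, -19)) - 108368) = 1/((-307 + (-14 - 19)/(-19 - 11)) - 108368) = 1/((-307 - 33/(-30)) - 108368) = 1/((-307 - 1/30*(-33)) - 108368) = 1/((-307 + 11/10) - 108368) = 1/(-3059/10 - 108368) = 1/(-1086739/10) = -10/1086739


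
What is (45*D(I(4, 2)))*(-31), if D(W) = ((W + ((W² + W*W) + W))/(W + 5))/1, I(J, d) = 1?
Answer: -930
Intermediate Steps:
D(W) = (2*W + 2*W²)/(5 + W) (D(W) = ((W + ((W² + W²) + W))/(5 + W))*1 = ((W + (2*W² + W))/(5 + W))*1 = ((W + (W + 2*W²))/(5 + W))*1 = ((2*W + 2*W²)/(5 + W))*1 = (2*W + 2*W²)/(5 + W))
(45*D(I(4, 2)))*(-31) = (45*(2*1*(1 + 1)/(5 + 1)))*(-31) = (45*(2*1*2/6))*(-31) = (45*(2*1*(⅙)*2))*(-31) = (45*(⅔))*(-31) = 30*(-31) = -930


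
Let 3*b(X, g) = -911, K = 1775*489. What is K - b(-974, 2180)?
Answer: 2604836/3 ≈ 8.6828e+5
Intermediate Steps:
K = 867975
b(X, g) = -911/3 (b(X, g) = (⅓)*(-911) = -911/3)
K - b(-974, 2180) = 867975 - 1*(-911/3) = 867975 + 911/3 = 2604836/3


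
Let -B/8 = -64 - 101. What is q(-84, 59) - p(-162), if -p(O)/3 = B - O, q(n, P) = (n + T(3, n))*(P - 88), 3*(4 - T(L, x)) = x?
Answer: 5954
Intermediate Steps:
T(L, x) = 4 - x/3
B = 1320 (B = -8*(-64 - 101) = -8*(-165) = 1320)
q(n, P) = (-88 + P)*(4 + 2*n/3) (q(n, P) = (n + (4 - n/3))*(P - 88) = (4 + 2*n/3)*(-88 + P) = (-88 + P)*(4 + 2*n/3))
p(O) = -3960 + 3*O (p(O) = -3*(1320 - O) = -3960 + 3*O)
q(-84, 59) - p(-162) = (-352 + 4*59 - 176/3*(-84) + (⅔)*59*(-84)) - (-3960 + 3*(-162)) = (-352 + 236 + 4928 - 3304) - (-3960 - 486) = 1508 - 1*(-4446) = 1508 + 4446 = 5954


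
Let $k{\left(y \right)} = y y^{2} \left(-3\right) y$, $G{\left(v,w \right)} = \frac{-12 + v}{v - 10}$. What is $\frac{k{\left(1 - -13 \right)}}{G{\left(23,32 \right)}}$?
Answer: $- \frac{1498224}{11} \approx -1.362 \cdot 10^{5}$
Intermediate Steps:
$G{\left(v,w \right)} = \frac{-12 + v}{-10 + v}$
$k{\left(y \right)} = - 3 y^{4}$ ($k{\left(y \right)} = y^{3} \left(-3\right) y = - 3 y^{3} y = - 3 y^{4}$)
$\frac{k{\left(1 - -13 \right)}}{G{\left(23,32 \right)}} = \frac{\left(-3\right) \left(1 - -13\right)^{4}}{\frac{1}{-10 + 23} \left(-12 + 23\right)} = \frac{\left(-3\right) \left(1 + 13\right)^{4}}{\frac{1}{13} \cdot 11} = \frac{\left(-3\right) 14^{4}}{\frac{1}{13} \cdot 11} = \frac{\left(-3\right) 38416}{\frac{11}{13}} = \left(-115248\right) \frac{13}{11} = - \frac{1498224}{11}$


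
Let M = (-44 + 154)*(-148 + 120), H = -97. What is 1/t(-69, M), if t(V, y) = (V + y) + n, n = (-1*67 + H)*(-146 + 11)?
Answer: 1/18991 ≈ 5.2657e-5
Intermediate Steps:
M = -3080 (M = 110*(-28) = -3080)
n = 22140 (n = (-1*67 - 97)*(-146 + 11) = (-67 - 97)*(-135) = -164*(-135) = 22140)
t(V, y) = 22140 + V + y (t(V, y) = (V + y) + 22140 = 22140 + V + y)
1/t(-69, M) = 1/(22140 - 69 - 3080) = 1/18991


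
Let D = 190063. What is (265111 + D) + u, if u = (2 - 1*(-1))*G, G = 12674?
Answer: 493196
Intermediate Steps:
u = 38022 (u = (2 - 1*(-1))*12674 = (2 + 1)*12674 = 3*12674 = 38022)
(265111 + D) + u = (265111 + 190063) + 38022 = 455174 + 38022 = 493196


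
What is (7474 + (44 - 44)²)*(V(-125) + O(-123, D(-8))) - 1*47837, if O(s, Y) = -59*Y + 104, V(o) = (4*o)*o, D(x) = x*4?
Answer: 481965371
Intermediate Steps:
D(x) = 4*x
V(o) = 4*o²
O(s, Y) = 104 - 59*Y
(7474 + (44 - 44)²)*(V(-125) + O(-123, D(-8))) - 1*47837 = (7474 + (44 - 44)²)*(4*(-125)² + (104 - 236*(-8))) - 1*47837 = (7474 + 0²)*(4*15625 + (104 - 59*(-32))) - 47837 = (7474 + 0)*(62500 + (104 + 1888)) - 47837 = 7474*(62500 + 1992) - 47837 = 7474*64492 - 47837 = 482013208 - 47837 = 481965371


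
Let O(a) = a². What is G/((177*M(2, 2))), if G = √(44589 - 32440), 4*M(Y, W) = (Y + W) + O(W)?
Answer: √12149/354 ≈ 0.31136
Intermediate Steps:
M(Y, W) = W/4 + Y/4 + W²/4 (M(Y, W) = ((Y + W) + W²)/4 = ((W + Y) + W²)/4 = (W + Y + W²)/4 = W/4 + Y/4 + W²/4)
G = √12149 ≈ 110.22
G/((177*M(2, 2))) = √12149/((177*((¼)*2 + (¼)*2 + (¼)*2²))) = √12149/((177*(½ + ½ + (¼)*4))) = √12149/((177*(½ + ½ + 1))) = √12149/((177*2)) = √12149/354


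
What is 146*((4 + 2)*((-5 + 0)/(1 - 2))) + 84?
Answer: 4464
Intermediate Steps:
146*((4 + 2)*((-5 + 0)/(1 - 2))) + 84 = 146*(6*(-5/(-1))) + 84 = 146*(6*(-5*(-1))) + 84 = 146*(6*5) + 84 = 146*30 + 84 = 4380 + 84 = 4464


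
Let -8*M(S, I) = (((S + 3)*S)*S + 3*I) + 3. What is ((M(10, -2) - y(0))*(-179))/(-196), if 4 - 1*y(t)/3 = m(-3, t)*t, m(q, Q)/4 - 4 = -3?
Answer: -35621/224 ≈ -159.02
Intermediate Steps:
M(S, I) = -3/8 - 3*I/8 - S²*(3 + S)/8 (M(S, I) = -((((S + 3)*S)*S + 3*I) + 3)/8 = -((((3 + S)*S)*S + 3*I) + 3)/8 = -(((S*(3 + S))*S + 3*I) + 3)/8 = -((S²*(3 + S) + 3*I) + 3)/8 = -((3*I + S²*(3 + S)) + 3)/8 = -(3 + 3*I + S²*(3 + S))/8 = -3/8 - 3*I/8 - S²*(3 + S)/8)
m(q, Q) = 4 (m(q, Q) = 16 + 4*(-3) = 16 - 12 = 4)
y(t) = 12 - 12*t
((M(10, -2) - y(0))*(-179))/(-196) = (((-3/8 - 3/8*(-2) - 3/8*10² - ⅛*10³) - (12 - 12*0))*(-179))/(-196) = (((-3/8 + ¾ - 3/8*100 - ⅛*1000) - (12 + 0))*(-179))*(-1/196) = (((-3/8 + ¾ - 75/2 - 125) - 1*12)*(-179))*(-1/196) = ((-1297/8 - 12)*(-179))*(-1/196) = -1393/8*(-179)*(-1/196) = (249347/8)*(-1/196) = -35621/224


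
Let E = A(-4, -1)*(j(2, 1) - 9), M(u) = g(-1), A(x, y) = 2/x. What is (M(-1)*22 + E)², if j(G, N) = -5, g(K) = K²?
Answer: 841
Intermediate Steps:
M(u) = 1 (M(u) = (-1)² = 1)
E = 7 (E = (2/(-4))*(-5 - 9) = (2*(-¼))*(-14) = -½*(-14) = 7)
(M(-1)*22 + E)² = (1*22 + 7)² = (22 + 7)² = 29² = 841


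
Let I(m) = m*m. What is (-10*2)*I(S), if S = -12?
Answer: -2880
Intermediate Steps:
I(m) = m**2
(-10*2)*I(S) = -10*2*(-12)**2 = -20*144 = -2880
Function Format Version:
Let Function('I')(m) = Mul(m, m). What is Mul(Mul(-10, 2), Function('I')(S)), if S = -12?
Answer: -2880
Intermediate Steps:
Function('I')(m) = Pow(m, 2)
Mul(Mul(-10, 2), Function('I')(S)) = Mul(Mul(-10, 2), Pow(-12, 2)) = Mul(-20, 144) = -2880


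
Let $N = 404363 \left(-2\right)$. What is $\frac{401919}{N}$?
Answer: $- \frac{401919}{808726} \approx -0.49698$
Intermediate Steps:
$N = -808726$
$\frac{401919}{N} = \frac{401919}{-808726} = 401919 \left(- \frac{1}{808726}\right) = - \frac{401919}{808726}$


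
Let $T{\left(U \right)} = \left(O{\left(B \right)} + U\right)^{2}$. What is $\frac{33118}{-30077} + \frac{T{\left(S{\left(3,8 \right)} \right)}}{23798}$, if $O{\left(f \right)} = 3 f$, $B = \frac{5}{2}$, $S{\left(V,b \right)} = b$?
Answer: $- \frac{3123664659}{2863089784} \approx -1.091$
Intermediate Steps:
$B = \frac{5}{2}$ ($B = 5 \cdot \frac{1}{2} = \frac{5}{2} \approx 2.5$)
$T{\left(U \right)} = \left(\frac{15}{2} + U\right)^{2}$ ($T{\left(U \right)} = \left(3 \cdot \frac{5}{2} + U\right)^{2} = \left(\frac{15}{2} + U\right)^{2}$)
$\frac{33118}{-30077} + \frac{T{\left(S{\left(3,8 \right)} \right)}}{23798} = \frac{33118}{-30077} + \frac{\frac{1}{4} \left(15 + 2 \cdot 8\right)^{2}}{23798} = 33118 \left(- \frac{1}{30077}\right) + \frac{\left(15 + 16\right)^{2}}{4} \cdot \frac{1}{23798} = - \frac{33118}{30077} + \frac{31^{2}}{4} \cdot \frac{1}{23798} = - \frac{33118}{30077} + \frac{1}{4} \cdot 961 \cdot \frac{1}{23798} = - \frac{33118}{30077} + \frac{961}{4} \cdot \frac{1}{23798} = - \frac{33118}{30077} + \frac{961}{95192} = - \frac{3123664659}{2863089784}$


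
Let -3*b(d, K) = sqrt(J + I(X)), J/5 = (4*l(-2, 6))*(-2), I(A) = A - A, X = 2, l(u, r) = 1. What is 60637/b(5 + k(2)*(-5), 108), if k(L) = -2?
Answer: 181911*I*sqrt(10)/20 ≈ 28763.0*I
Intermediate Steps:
I(A) = 0
J = -40 (J = 5*((4*1)*(-2)) = 5*(4*(-2)) = 5*(-8) = -40)
b(d, K) = -2*I*sqrt(10)/3 (b(d, K) = -sqrt(-40 + 0)/3 = -2*I*sqrt(10)/3)
60637/b(5 + k(2)*(-5), 108) = 60637/((-2*I*sqrt(10)/3)) = 60637*(3*I*sqrt(10)/20) = 181911*I*sqrt(10)/20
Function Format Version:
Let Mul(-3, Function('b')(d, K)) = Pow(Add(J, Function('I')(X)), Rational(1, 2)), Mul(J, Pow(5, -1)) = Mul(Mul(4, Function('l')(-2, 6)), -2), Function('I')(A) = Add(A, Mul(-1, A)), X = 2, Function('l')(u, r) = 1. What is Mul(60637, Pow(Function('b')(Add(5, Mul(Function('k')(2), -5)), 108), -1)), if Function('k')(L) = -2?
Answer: Mul(Rational(181911, 20), I, Pow(10, Rational(1, 2))) ≈ Mul(28763., I)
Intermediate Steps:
Function('I')(A) = 0
J = -40 (J = Mul(5, Mul(Mul(4, 1), -2)) = Mul(5, Mul(4, -2)) = Mul(5, -8) = -40)
Function('b')(d, K) = Mul(Rational(-2, 3), I, Pow(10, Rational(1, 2))) (Function('b')(d, K) = Mul(Rational(-1, 3), Pow(Add(-40, 0), Rational(1, 2))) = Mul(Rational(-1, 3), Pow(-40, Rational(1, 2))) = Mul(Rational(-1, 3), Mul(2, I, Pow(10, Rational(1, 2)))) = Mul(Rational(-2, 3), I, Pow(10, Rational(1, 2))))
Mul(60637, Pow(Function('b')(Add(5, Mul(Function('k')(2), -5)), 108), -1)) = Mul(60637, Pow(Mul(Rational(-2, 3), I, Pow(10, Rational(1, 2))), -1)) = Mul(60637, Mul(Rational(3, 20), I, Pow(10, Rational(1, 2)))) = Mul(Rational(181911, 20), I, Pow(10, Rational(1, 2)))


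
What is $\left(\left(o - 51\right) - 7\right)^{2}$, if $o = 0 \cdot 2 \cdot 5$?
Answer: $3364$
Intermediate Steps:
$o = 0$ ($o = 0 \cdot 5 = 0$)
$\left(\left(o - 51\right) - 7\right)^{2} = \left(\left(0 - 51\right) - 7\right)^{2} = \left(-51 - 7\right)^{2} = \left(-58\right)^{2} = 3364$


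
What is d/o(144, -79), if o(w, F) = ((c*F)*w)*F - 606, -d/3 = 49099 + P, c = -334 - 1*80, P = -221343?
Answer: -86122/62010677 ≈ -0.0013888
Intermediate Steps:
c = -414 (c = -334 - 80 = -414)
d = 516732 (d = -3*(49099 - 221343) = -3*(-172244) = 516732)
o(w, F) = -606 - 414*w*F**2 (o(w, F) = ((-414*F)*w)*F - 606 = (-414*F*w)*F - 606 = -414*w*F**2 - 606 = -606 - 414*w*F**2)
d/o(144, -79) = 516732/(-606 - 414*144*(-79)**2) = 516732/(-606 - 414*144*6241) = 516732/(-606 - 372063456) = 516732/(-372064062) = 516732*(-1/372064062) = -86122/62010677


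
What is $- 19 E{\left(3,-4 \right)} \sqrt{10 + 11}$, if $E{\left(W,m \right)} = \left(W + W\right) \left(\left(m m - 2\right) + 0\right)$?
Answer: $- 1596 \sqrt{21} \approx -7313.8$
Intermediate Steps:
$E{\left(W,m \right)} = 2 W \left(-2 + m^{2}\right)$ ($E{\left(W,m \right)} = 2 W \left(\left(m^{2} - 2\right) + 0\right) = 2 W \left(\left(-2 + m^{2}\right) + 0\right) = 2 W \left(-2 + m^{2}\right)$)
$- 19 E{\left(3,-4 \right)} \sqrt{10 + 11} = - 19 \cdot 2 \cdot 3 \left(-2 + \left(-4\right)^{2}\right) \sqrt{10 + 11} = - 19 \cdot 2 \cdot 3 \left(-2 + 16\right) \sqrt{21} = - 19 \cdot 2 \cdot 3 \cdot 14 \sqrt{21} = \left(-19\right) 84 \sqrt{21} = - 1596 \sqrt{21}$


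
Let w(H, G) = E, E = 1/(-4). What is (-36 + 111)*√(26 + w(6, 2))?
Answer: 75*√103/2 ≈ 380.58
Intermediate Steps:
E = -¼ ≈ -0.25000
w(H, G) = -¼
(-36 + 111)*√(26 + w(6, 2)) = (-36 + 111)*√(26 - ¼) = 75*√(103/4) = 75*(√103/2) = 75*√103/2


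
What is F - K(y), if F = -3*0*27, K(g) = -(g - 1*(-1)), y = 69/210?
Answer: 93/70 ≈ 1.3286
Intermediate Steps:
y = 23/70 (y = 69*(1/210) = 23/70 ≈ 0.32857)
K(g) = -1 - g (K(g) = -(g + 1) = -(1 + g) = -1 - g)
F = 0 (F = 0*27 = 0)
F - K(y) = 0 - (-1 - 1*23/70) = 0 - (-1 - 23/70) = 0 - 1*(-93/70) = 0 + 93/70 = 93/70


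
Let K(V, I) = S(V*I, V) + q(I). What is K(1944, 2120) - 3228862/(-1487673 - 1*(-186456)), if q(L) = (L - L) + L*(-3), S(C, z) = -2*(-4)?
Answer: -8262101522/1301217 ≈ -6349.5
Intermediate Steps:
S(C, z) = 8
q(L) = -3*L (q(L) = 0 - 3*L = -3*L)
K(V, I) = 8 - 3*I
K(1944, 2120) - 3228862/(-1487673 - 1*(-186456)) = (8 - 3*2120) - 3228862/(-1487673 - 1*(-186456)) = (8 - 6360) - 3228862/(-1487673 + 186456) = -6352 - 3228862/(-1301217) = -6352 - 3228862*(-1/1301217) = -6352 + 3228862/1301217 = -8262101522/1301217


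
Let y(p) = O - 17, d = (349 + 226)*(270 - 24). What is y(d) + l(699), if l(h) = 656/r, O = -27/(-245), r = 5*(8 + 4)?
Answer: -4378/735 ≈ -5.9565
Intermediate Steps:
r = 60 (r = 5*12 = 60)
O = 27/245 (O = -27*(-1/245) = 27/245 ≈ 0.11020)
d = 141450 (d = 575*246 = 141450)
y(p) = -4138/245 (y(p) = 27/245 - 17 = -4138/245)
l(h) = 164/15 (l(h) = 656/60 = 656*(1/60) = 164/15)
y(d) + l(699) = -4138/245 + 164/15 = -4378/735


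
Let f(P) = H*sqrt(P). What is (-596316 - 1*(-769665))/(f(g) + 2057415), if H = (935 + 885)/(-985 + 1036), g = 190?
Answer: 9764724381093/115893886114855 - 3218050836*sqrt(190)/2201983836182245 ≈ 0.084236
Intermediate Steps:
H = 1820/51 ≈ 35.686
f(P) = 1820*sqrt(P)/51
(-596316 - 1*(-769665))/(f(g) + 2057415) = (-596316 - 1*(-769665))/(1820*sqrt(190)/51 + 2057415) = (-596316 + 769665)/(2057415 + 1820*sqrt(190)/51) = 173349/(2057415 + 1820*sqrt(190)/51)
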